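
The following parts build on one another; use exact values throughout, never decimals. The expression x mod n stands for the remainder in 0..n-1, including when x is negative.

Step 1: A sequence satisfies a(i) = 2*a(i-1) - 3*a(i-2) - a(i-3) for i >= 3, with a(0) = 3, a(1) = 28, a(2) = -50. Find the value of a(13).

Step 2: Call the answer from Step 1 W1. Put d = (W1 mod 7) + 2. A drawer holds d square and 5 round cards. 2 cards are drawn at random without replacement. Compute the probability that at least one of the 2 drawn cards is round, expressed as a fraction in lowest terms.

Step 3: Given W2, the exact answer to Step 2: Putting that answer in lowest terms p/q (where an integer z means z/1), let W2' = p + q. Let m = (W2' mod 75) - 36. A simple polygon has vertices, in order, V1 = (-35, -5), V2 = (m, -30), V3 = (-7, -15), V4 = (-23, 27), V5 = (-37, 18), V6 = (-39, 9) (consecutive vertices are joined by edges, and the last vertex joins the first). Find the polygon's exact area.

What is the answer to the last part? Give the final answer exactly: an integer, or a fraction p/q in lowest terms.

985

Step 1: a(3) = 2*(-50) - 3*(28) - 1*(3) = -187; iterating: a(3)=-187, a(4)=-252, a(5)=107, a(6)=1157, a(7)=2245, a(8)=912, a(9)=-6068, a(10)=-17117, a(11)=-16942, a(12)=23535, a(13)=115013; answer 115013
Step 2: W1 = 115013; d = 5; total draws C(10,2) = 45; complement C(5,2) = 10; favorable 45 - 10 = 35; P = 7/9; answer 7/9
Step 3: W2 = 7/9; threaded value p + q = 16; m = -20; cross terms: (-35*-30 - -20*-5)=950, (-20*-15 - -7*-30)=90, (-7*27 - -23*-15)=-534, (-23*18 - -37*27)=585, (-37*9 - -39*18)=369, (-39*-5 - -35*9)=510; twice the area = |1970| = 1970; area = 985; answer 985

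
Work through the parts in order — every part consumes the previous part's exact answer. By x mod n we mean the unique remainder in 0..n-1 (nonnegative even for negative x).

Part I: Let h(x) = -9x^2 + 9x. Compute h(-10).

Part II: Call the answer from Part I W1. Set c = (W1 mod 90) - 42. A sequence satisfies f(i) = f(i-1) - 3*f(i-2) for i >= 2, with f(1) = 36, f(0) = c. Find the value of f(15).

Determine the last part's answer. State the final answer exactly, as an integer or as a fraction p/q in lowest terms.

Part I: -9*(-10)^2 + 9*(-10)^1 = (-900) + (-90) = -990; answer -990
Part II: W1 = -990; c = -42; f(2) = 1*(36) - 3*(-42) = 162; iterating: f(2)=162, f(3)=54, f(4)=-432, f(5)=-594, f(6)=702, f(7)=2484, f(8)=378, f(9)=-7074, f(10)=-8208, f(11)=13014, f(12)=37638, f(13)=-1404, f(14)=-114318, f(15)=-110106; answer -110106

-110106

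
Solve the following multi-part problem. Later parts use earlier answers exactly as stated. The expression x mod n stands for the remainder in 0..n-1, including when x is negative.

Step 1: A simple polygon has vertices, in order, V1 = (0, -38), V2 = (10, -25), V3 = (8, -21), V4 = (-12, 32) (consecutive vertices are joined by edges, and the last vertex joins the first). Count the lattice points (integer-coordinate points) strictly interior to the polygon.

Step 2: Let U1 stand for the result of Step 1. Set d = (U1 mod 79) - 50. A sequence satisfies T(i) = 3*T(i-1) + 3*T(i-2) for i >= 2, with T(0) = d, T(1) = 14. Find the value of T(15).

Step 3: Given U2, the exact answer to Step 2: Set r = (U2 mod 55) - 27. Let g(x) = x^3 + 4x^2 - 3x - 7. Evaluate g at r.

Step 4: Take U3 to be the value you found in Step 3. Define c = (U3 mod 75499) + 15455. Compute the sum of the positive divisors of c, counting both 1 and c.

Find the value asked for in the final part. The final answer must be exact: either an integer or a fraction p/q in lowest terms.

24336

Step 1: cross terms: (0*-25 - 10*-38)=380, (10*-21 - 8*-25)=-10, (8*32 - -12*-21)=4, (-12*-38 - 0*32)=456; twice the area = |830| = 830; area = 415; boundary points = 1 + 2 + 1 + 2 = 6; strictly interior points = area - boundary/2 + 1 = 413; answer 413
Step 2: U1 = 413; d = -32; T(2) = 3*(14) + 3*(-32) = -54; iterating: T(2)=-54, T(3)=-120, T(4)=-522, T(5)=-1926, T(6)=-7344, T(7)=-27810, T(8)=-105462, T(9)=-399816, T(10)=-1515834, T(11)=-5746950, T(12)=-21788352, T(13)=-82605906, T(14)=-313182774, T(15)=-1187366040; answer -1187366040
Step 3: U2 = -1187366040; r = 3; 1*(3)^3 + 4*(3)^2 - 3*(3)^1 - 7 = (27) + (36) + (-9) + (-7) = 47; answer 47
Step 4: U3 = 47; c = 15502; 15502 = 2 * 23 * 337; sigma = (1 + 2) * (1 + 23) * (1 + 337) = 3 * 24 * 338 = 24336; answer 24336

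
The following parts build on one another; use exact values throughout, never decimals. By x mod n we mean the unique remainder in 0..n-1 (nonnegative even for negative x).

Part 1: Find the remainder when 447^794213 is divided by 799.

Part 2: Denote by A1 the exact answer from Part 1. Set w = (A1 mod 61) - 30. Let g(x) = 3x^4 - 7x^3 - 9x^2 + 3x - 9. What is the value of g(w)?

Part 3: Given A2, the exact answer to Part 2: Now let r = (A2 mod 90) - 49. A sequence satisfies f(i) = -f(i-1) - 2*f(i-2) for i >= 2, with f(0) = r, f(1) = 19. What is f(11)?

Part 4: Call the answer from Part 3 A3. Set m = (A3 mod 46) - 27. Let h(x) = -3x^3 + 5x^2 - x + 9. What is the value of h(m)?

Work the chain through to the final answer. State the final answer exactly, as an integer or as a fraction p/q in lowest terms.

Part 1: squarings mod 799: 447^1=447, 447^2=59, 447^4=285, 447^8=526, 447^16=222, 447^32=545, 447^64=596, 447^128=460, 447^256=664, 447^512=647, 447^1024=732, 447^2048=494, 447^4096=341, 447^8192=426, 447^16384=103, 447^32768=222, 447^65536=545, 447^131072=596, 447^262144=460, 447^524288=664; 447^794213 = 447^1 * 447^4 * 447^32 * 447^64 * 447^512 * 447^1024 * 447^2048 * 447^4096 * 447^262144 * 447^524288 = 48 (mod 799); answer 48
Part 2: A1 = 48; w = 18; 3*(18)^4 - 7*(18)^3 - 9*(18)^2 + 3*(18)^1 - 9 = (314928) + (-40824) + (-2916) + (54) + (-9) = 271233; answer 271233
Part 3: A2 = 271233; r = 14; f(2) = -1*(19) - 2*(14) = -47; iterating: f(2)=-47, f(3)=9, f(4)=85, f(5)=-103, f(6)=-67, f(7)=273, f(8)=-139, f(9)=-407, f(10)=685, f(11)=129; answer 129
Part 4: A3 = 129; m = 10; -3*(10)^3 + 5*(10)^2 - 1*(10)^1 + 9 = (-3000) + (500) + (-10) + (9) = -2501; answer -2501

-2501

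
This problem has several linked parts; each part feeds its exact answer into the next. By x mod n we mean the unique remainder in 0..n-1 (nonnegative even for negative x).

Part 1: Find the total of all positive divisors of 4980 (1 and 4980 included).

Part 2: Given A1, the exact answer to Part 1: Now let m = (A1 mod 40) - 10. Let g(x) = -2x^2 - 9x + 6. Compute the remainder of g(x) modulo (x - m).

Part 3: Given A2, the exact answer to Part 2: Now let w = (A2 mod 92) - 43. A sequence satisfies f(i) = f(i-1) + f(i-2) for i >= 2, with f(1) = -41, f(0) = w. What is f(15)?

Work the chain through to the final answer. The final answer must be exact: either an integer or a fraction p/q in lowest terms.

Part 1: 4980 = 2^2 * 3 * 5 * 83; sigma = (1 + 2 + 4) * (1 + 3) * (1 + 5) * (1 + 83) = 7 * 4 * 6 * 84 = 14112; answer 14112
Part 2: A1 = 14112; m = 22; remainder = value at the root: -2*(22)^2 - 9*(22)^1 + 6 = (-968) + (-198) + (6) = -1160; answer -1160
Part 3: A2 = -1160; w = -7; f(2) = 1*(-41) + 1*(-7) = -48; iterating: f(2)=-48, f(3)=-89, f(4)=-137, f(5)=-226, f(6)=-363, f(7)=-589, f(8)=-952, f(9)=-1541, f(10)=-2493, f(11)=-4034, f(12)=-6527, f(13)=-10561, f(14)=-17088, f(15)=-27649; answer -27649

-27649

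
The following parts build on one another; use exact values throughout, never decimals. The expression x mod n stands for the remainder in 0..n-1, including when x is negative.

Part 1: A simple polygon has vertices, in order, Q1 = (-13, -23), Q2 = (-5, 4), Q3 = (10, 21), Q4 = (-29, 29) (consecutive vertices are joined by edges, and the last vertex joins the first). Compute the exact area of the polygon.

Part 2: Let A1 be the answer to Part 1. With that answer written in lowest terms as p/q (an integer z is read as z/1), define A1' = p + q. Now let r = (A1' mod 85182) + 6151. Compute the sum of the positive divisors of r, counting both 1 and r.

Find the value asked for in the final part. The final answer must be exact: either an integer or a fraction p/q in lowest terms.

Part 1: cross terms: (-13*4 - -5*-23)=-167, (-5*21 - 10*4)=-145, (10*29 - -29*21)=899, (-29*-23 - -13*29)=1044; twice the area = |1631| = 1631; area = 1631/2; answer 1631/2
Part 2: A1 = 1631/2; threaded value p + q = 1633; r = 7784; 7784 = 2^3 * 7 * 139; sigma = (1 + 2 + 4 + 8) * (1 + 7) * (1 + 139) = 15 * 8 * 140 = 16800; answer 16800

16800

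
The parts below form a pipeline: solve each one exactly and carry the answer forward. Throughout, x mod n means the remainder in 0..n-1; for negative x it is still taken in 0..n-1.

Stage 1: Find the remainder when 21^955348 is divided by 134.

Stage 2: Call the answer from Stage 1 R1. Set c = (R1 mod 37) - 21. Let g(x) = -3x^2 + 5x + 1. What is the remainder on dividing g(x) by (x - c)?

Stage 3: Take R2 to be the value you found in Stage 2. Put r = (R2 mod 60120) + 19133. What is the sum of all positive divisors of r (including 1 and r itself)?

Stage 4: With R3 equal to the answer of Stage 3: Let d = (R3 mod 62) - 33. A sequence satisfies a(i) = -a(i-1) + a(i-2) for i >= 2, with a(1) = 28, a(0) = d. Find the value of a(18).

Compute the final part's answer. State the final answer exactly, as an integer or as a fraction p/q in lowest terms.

-45203

Stage 1: squarings mod 134: 21^1=21, 21^2=39, 21^4=47, 21^8=65, 21^16=71, 21^32=83, 21^64=55, 21^128=77, 21^256=33, 21^512=17, 21^1024=21, 21^2048=39, 21^4096=47, 21^8192=65, 21^16384=71, 21^32768=83, 21^65536=55, 21^131072=77, 21^262144=33, 21^524288=17; 21^955348 = 21^4 * 21^16 * 21^64 * 21^128 * 21^256 * 21^512 * 21^4096 * 21^32768 * 21^131072 * 21^262144 * 21^524288 = 55 (mod 134); answer 55
Stage 2: R1 = 55; c = -3; remainder = value at the root: -3*(-3)^2 + 5*(-3)^1 + 1 = (-27) + (-15) + (1) = -41; answer -41
Stage 3: R2 = -41; r = 79212; 79212 = 2^2 * 3 * 7 * 23 * 41; sigma = (1 + 2 + 4) * (1 + 3) * (1 + 7) * (1 + 23) * (1 + 41) = 7 * 4 * 8 * 24 * 42 = 225792; answer 225792
Stage 4: R3 = 225792; d = 17; a(2) = -1*(28) + 1*(17) = -11; iterating: a(2)=-11, a(3)=39, a(4)=-50, a(5)=89, a(6)=-139, a(7)=228, a(8)=-367, a(9)=595, a(10)=-962, a(11)=1557, a(12)=-2519, a(13)=4076, a(14)=-6595, a(15)=10671, a(16)=-17266, a(17)=27937, a(18)=-45203; answer -45203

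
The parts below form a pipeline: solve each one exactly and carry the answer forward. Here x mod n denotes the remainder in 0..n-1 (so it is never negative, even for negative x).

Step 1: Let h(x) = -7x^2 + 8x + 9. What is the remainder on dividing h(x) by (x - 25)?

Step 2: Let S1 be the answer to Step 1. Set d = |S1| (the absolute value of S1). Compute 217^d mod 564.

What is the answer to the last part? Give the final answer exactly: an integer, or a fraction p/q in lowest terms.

145

Step 1: remainder = value at the root: -7*(25)^2 + 8*(25)^1 + 9 = (-4375) + (200) + (9) = -4166; answer -4166
Step 2: S1 = -4166; d = 4166; squarings mod 564: 217^1=217, 217^2=277, 217^4=25, 217^8=61, 217^16=337, 217^32=205, 217^64=289, 217^128=49, 217^256=145, 217^512=157, 217^1024=397, 217^2048=253, 217^4096=277; 217^4166 = 217^2 * 217^4 * 217^64 * 217^4096 = 145 (mod 564); answer 145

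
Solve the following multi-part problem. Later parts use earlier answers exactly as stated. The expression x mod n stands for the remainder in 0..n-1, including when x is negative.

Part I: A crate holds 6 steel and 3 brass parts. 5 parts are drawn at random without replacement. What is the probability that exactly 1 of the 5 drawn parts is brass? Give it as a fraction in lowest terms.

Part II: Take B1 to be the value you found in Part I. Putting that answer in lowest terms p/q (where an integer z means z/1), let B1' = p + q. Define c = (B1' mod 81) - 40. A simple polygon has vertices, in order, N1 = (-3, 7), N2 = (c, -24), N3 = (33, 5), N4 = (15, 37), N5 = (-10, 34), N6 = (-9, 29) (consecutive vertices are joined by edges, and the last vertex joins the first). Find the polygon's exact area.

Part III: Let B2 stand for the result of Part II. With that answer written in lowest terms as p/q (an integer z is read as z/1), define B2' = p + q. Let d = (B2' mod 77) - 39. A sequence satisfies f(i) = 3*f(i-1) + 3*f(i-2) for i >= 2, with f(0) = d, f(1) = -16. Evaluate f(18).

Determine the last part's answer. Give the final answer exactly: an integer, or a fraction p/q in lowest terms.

-159286271823

Part I: total draws C(9,5) = 126; favorable C(3,1)*C(6,4) = 45; P = 5/14; answer 5/14
Part II: B1 = 5/14; threaded value p + q = 19; c = -21; cross terms: (-3*-24 - -21*7)=219, (-21*5 - 33*-24)=687, (33*37 - 15*5)=1146, (15*34 - -10*37)=880, (-10*29 - -9*34)=16, (-9*7 - -3*29)=24; twice the area = |2972| = 2972; area = 1486; answer 1486
Part III: B2 = 1486; threaded value p + q = 1487; d = -15; f(2) = 3*(-16) + 3*(-15) = -93; iterating: f(2)=-93, f(3)=-327, f(4)=-1260, f(5)=-4761, f(6)=-18063, f(7)=-68472, f(8)=-259605, f(9)=-984231, f(10)=-3731508, f(11)=-14147217, f(12)=-53636175, f(13)=-203350176, f(14)=-770959053, f(15)=-2922927687, f(16)=-11081660220, f(17)=-42013763721, f(18)=-159286271823; answer -159286271823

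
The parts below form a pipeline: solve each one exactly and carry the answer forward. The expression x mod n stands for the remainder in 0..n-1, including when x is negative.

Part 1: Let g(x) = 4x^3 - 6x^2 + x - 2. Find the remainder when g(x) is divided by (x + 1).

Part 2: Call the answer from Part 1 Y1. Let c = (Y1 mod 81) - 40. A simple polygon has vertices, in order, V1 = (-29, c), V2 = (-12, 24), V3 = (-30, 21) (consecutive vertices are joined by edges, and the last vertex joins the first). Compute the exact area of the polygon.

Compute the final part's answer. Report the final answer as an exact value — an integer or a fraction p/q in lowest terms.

Part 1: remainder = value at the root: 4*(-1)^3 - 6*(-1)^2 + 1*(-1)^1 - 2 = (-4) + (-6) + (-1) + (-2) = -13; answer -13
Part 2: Y1 = -13; c = 28; cross terms: (-29*24 - -12*28)=-360, (-12*21 - -30*24)=468, (-30*28 - -29*21)=-231; twice the area = |-123| = 123; area = 123/2; answer 123/2

123/2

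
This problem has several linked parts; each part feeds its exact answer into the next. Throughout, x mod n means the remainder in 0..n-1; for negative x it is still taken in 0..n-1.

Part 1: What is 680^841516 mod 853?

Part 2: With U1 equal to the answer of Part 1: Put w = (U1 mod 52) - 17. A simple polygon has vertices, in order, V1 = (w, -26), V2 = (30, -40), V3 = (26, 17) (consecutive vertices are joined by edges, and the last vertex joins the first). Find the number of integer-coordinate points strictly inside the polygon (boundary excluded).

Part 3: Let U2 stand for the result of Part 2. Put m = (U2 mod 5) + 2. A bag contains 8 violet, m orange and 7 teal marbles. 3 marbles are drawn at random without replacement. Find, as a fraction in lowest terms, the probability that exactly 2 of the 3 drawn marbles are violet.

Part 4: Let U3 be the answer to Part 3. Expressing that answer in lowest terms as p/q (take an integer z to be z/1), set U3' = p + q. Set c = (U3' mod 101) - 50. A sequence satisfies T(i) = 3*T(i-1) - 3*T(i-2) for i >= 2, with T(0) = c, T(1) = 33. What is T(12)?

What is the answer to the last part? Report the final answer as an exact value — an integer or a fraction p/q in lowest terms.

10935

Part 1: squarings mod 853: 680^1=680, 680^2=74, 680^4=358, 680^8=214, 680^16=587, 680^32=810, 680^64=143, 680^128=830, 680^256=529, 680^512=57, 680^1024=690, 680^2048=126, 680^4096=522, 680^8192=377, 680^16384=531, 680^32768=471, 680^65536=61, 680^131072=309, 680^262144=798, 680^524288=466; 680^841516 = 680^4 * 680^8 * 680^32 * 680^256 * 680^512 * 680^1024 * 680^4096 * 680^16384 * 680^32768 * 680^262144 * 680^524288 = 160 (mod 853); answer 160
Part 2: U1 = 160; w = -13; cross terms: (-13*-40 - 30*-26)=1300, (30*17 - 26*-40)=1550, (26*-26 - -13*17)=-455; twice the area = |2395| = 2395; area = 2395/2; boundary points = 1 + 1 + 1 = 3; strictly interior points = area - boundary/2 + 1 = 1197; answer 1197
Part 3: U2 = 1197; m = 4; total draws C(19,3) = 969; favorable C(8,2)*C(11,1) = 308; P = 308/969; answer 308/969
Part 4: U3 = 308/969; threaded value p + q = 1277; c = 15; T(2) = 3*(33) - 3*(15) = 54; iterating: T(2)=54, T(3)=63, T(4)=27, T(5)=-108, T(6)=-405, T(7)=-891, T(8)=-1458, T(9)=-1701, T(10)=-729, T(11)=2916, T(12)=10935; answer 10935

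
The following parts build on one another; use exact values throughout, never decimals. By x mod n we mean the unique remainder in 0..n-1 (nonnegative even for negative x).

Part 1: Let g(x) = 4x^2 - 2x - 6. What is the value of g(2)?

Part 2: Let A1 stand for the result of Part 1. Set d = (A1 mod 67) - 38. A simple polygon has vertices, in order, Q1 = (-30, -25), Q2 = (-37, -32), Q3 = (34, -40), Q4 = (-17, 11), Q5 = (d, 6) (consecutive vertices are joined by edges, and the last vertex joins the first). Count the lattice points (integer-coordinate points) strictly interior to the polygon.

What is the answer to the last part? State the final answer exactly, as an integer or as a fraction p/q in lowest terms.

1732

Part 1: 4*(2)^2 - 2*(2)^1 - 6 = (16) + (-4) + (-6) = 6; answer 6
Part 2: A1 = 6; d = -32; cross terms: (-30*-32 - -37*-25)=35, (-37*-40 - 34*-32)=2568, (34*11 - -17*-40)=-306, (-17*6 - -32*11)=250, (-32*-25 - -30*6)=980; twice the area = |3527| = 3527; area = 3527/2; boundary points = 7 + 1 + 51 + 5 + 1 = 65; strictly interior points = area - boundary/2 + 1 = 1732; answer 1732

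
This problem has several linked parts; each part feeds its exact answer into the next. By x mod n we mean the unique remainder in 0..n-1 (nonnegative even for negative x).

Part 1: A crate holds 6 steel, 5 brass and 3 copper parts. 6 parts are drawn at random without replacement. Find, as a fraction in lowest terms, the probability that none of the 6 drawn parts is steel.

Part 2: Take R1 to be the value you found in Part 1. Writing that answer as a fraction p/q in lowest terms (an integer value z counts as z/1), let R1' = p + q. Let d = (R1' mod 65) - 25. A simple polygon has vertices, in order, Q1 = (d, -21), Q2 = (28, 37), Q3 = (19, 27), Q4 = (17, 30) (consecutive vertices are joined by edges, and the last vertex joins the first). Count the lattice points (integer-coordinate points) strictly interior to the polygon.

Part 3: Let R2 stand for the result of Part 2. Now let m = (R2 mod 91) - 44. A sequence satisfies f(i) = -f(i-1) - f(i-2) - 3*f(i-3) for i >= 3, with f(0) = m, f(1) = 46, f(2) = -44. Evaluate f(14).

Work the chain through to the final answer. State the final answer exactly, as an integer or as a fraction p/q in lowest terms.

Part 1: total draws C(14,6) = 3003; favorable C(8,6) = 28; P = 4/429; answer 4/429
Part 2: R1 = 4/429; threaded value p + q = 433; d = 18; cross terms: (18*37 - 28*-21)=1254, (28*27 - 19*37)=53, (19*30 - 17*27)=111, (17*-21 - 18*30)=-897; twice the area = |521| = 521; area = 521/2; boundary points = 2 + 1 + 1 + 1 = 5; strictly interior points = area - boundary/2 + 1 = 259; answer 259
Part 3: R2 = 259; m = 33; f(3) = -1*(-44) - 1*(46) - 3*(33) = -101; iterating: f(3)=-101, f(4)=7, f(5)=226, f(6)=70, f(7)=-317, f(8)=-431, f(9)=538, f(10)=844, f(11)=-89, f(12)=-2369, f(13)=-74, f(14)=2710; answer 2710

2710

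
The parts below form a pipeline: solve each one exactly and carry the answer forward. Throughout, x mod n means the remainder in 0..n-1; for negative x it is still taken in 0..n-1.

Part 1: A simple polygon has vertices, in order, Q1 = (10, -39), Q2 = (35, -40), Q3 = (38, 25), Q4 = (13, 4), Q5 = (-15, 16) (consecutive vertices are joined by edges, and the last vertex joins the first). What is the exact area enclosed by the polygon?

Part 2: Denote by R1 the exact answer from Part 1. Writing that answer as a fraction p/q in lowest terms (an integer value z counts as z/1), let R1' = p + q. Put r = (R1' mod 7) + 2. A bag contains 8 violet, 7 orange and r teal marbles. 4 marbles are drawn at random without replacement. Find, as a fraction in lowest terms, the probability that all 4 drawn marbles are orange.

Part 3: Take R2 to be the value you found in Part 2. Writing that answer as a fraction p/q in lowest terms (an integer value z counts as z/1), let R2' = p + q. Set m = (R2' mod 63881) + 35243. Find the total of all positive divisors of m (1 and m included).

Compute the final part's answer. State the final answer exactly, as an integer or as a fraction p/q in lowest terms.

Part 1: cross terms: (10*-40 - 35*-39)=965, (35*25 - 38*-40)=2395, (38*4 - 13*25)=-173, (13*16 - -15*4)=268, (-15*-39 - 10*16)=425; twice the area = |3880| = 3880; area = 1940; answer 1940
Part 2: R1 = 1940; threaded value p + q = 1941; r = 4; total draws C(19,4) = 3876; favorable C(7,4) = 35; P = 35/3876; answer 35/3876
Part 3: R2 = 35/3876; threaded value p + q = 3911; m = 39154; 39154 = 2 * 19577; sigma = (1 + 2) * (1 + 19577) = 3 * 19578 = 58734; answer 58734

58734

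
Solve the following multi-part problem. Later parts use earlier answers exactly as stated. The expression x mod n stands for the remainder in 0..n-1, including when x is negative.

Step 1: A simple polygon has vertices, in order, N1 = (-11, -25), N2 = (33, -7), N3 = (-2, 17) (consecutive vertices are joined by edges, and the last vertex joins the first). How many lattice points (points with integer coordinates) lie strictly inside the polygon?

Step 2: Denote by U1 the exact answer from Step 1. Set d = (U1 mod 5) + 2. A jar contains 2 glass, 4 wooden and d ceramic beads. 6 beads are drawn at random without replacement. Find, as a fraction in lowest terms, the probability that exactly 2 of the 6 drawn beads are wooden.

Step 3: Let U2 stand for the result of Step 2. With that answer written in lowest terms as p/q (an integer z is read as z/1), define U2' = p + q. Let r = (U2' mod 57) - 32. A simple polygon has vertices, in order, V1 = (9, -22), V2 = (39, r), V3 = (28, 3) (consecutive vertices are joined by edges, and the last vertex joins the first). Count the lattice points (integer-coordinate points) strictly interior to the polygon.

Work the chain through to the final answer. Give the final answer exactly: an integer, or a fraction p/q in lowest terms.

288

Step 1: cross terms: (-11*-7 - 33*-25)=902, (33*17 - -2*-7)=547, (-2*-25 - -11*17)=237; twice the area = |1686| = 1686; area = 843; boundary points = 2 + 1 + 3 = 6; strictly interior points = area - boundary/2 + 1 = 841; answer 841
Step 2: U1 = 841; d = 3; total draws C(9,6) = 84; favorable C(4,2)*C(5,4) = 30; P = 5/14; answer 5/14
Step 3: U2 = 5/14; threaded value p + q = 19; r = -13; cross terms: (9*-13 - 39*-22)=741, (39*3 - 28*-13)=481, (28*-22 - 9*3)=-643; twice the area = |579| = 579; area = 579/2; boundary points = 3 + 1 + 1 = 5; strictly interior points = area - boundary/2 + 1 = 288; answer 288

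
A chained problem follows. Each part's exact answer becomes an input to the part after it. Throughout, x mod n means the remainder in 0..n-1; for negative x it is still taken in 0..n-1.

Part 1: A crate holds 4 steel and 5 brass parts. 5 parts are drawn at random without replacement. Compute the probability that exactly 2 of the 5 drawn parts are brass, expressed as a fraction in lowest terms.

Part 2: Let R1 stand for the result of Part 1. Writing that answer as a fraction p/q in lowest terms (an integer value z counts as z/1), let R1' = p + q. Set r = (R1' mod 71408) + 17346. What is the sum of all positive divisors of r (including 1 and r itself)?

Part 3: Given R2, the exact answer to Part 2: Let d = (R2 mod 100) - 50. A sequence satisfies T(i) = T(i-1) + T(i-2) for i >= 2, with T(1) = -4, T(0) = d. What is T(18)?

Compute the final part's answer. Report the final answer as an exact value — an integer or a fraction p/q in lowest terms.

5634

Part 1: total draws C(9,5) = 126; favorable C(5,2)*C(4,3) = 40; P = 20/63; answer 20/63
Part 2: R1 = 20/63; threaded value p + q = 83; r = 17429; 17429 = 29 * 601; sigma = (1 + 29) * (1 + 601) = 30 * 602 = 18060; answer 18060
Part 3: R2 = 18060; d = 10; T(2) = 1*(-4) + 1*(10) = 6; iterating: T(2)=6, T(3)=2, T(4)=8, T(5)=10, T(6)=18, T(7)=28, T(8)=46, T(9)=74, T(10)=120, T(11)=194, T(12)=314, T(13)=508, T(14)=822, T(15)=1330, T(16)=2152, T(17)=3482, T(18)=5634; answer 5634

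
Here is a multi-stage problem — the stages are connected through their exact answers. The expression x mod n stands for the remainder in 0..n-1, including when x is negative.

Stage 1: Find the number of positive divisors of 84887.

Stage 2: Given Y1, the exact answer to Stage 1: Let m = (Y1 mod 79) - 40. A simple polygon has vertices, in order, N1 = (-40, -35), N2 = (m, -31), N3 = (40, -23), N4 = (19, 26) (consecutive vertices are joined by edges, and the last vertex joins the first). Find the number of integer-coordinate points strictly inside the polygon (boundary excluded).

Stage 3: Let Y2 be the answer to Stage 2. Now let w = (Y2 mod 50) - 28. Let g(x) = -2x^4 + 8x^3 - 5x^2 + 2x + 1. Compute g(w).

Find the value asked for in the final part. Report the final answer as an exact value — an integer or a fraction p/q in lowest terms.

-75344

Stage 1: 84887 = 11 * 7717; number of divisors = (1+1) * (1+1) = 4; answer 4
Stage 2: Y1 = 4; m = -36; cross terms: (-40*-31 - -36*-35)=-20, (-36*-23 - 40*-31)=2068, (40*26 - 19*-23)=1477, (19*-35 - -40*26)=375; twice the area = |3900| = 3900; area = 1950; boundary points = 4 + 4 + 7 + 1 = 16; strictly interior points = area - boundary/2 + 1 = 1943; answer 1943
Stage 3: Y2 = 1943; w = 15; -2*(15)^4 + 8*(15)^3 - 5*(15)^2 + 2*(15)^1 + 1 = (-101250) + (27000) + (-1125) + (30) + (1) = -75344; answer -75344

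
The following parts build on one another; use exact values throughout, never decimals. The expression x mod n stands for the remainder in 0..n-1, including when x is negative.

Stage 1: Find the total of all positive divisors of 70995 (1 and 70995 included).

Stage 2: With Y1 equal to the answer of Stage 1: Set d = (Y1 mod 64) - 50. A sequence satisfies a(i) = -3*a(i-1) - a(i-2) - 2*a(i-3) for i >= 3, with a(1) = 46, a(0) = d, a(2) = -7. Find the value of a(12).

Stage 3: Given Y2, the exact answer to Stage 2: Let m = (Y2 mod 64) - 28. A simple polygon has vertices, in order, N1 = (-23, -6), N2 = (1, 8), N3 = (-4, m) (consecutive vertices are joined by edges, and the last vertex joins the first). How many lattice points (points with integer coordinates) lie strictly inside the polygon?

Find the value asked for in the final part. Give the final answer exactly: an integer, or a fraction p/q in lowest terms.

142

Stage 1: 70995 = 3 * 5 * 4733; sigma = (1 + 3) * (1 + 5) * (1 + 4733) = 4 * 6 * 4734 = 113616; answer 113616
Stage 2: Y1 = 113616; d = -34; a(3) = -3*(-7) - 1*(46) - 2*(-34) = 43; iterating: a(3)=43, a(4)=-214, a(5)=613, a(6)=-1711, a(7)=4948, a(8)=-14359, a(9)=41551, a(10)=-120190, a(11)=347737, a(12)=-1006123; answer -1006123
Stage 3: Y2 = -1006123; m = -7; cross terms: (-23*8 - 1*-6)=-178, (1*-7 - -4*8)=25, (-4*-6 - -23*-7)=-137; twice the area = |-290| = 290; area = 145; boundary points = 2 + 5 + 1 = 8; strictly interior points = area - boundary/2 + 1 = 142; answer 142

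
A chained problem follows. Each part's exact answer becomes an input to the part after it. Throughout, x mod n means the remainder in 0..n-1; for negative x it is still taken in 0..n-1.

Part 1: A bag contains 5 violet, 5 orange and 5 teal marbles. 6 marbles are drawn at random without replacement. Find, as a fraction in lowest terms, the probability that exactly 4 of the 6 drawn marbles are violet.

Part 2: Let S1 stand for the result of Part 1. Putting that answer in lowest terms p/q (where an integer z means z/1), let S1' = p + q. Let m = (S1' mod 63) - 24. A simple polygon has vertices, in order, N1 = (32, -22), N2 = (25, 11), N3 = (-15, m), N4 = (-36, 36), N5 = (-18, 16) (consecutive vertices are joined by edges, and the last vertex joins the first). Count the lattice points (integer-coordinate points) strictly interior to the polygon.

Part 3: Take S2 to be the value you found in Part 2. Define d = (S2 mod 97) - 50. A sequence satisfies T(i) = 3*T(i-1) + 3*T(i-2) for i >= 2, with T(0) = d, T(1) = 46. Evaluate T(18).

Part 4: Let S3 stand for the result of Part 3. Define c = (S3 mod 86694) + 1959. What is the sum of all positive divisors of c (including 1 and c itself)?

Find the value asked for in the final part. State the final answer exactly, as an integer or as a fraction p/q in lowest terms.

20448

Part 1: total draws C(15,6) = 5005; favorable C(5,4)*C(10,2) = 225; P = 45/1001; answer 45/1001
Part 2: S1 = 45/1001; threaded value p + q = 1046; m = 14; cross terms: (32*11 - 25*-22)=902, (25*14 - -15*11)=515, (-15*36 - -36*14)=-36, (-36*16 - -18*36)=72, (-18*-22 - 32*16)=-116; twice the area = |1337| = 1337; area = 1337/2; boundary points = 1 + 1 + 1 + 2 + 2 = 7; strictly interior points = area - boundary/2 + 1 = 666; answer 666
Part 3: S2 = 666; d = 34; T(2) = 3*(46) + 3*(34) = 240; iterating: T(2)=240, T(3)=858, T(4)=3294, T(5)=12456, T(6)=47250, T(7)=179118, T(8)=679104, T(9)=2574666, T(10)=9761310, T(11)=37007928, T(12)=140307714, T(13)=531946926, T(14)=2016763920, T(15)=7646132538, T(16)=28988689374, T(17)=109904465736, T(18)=416679465330; answer 416679465330
Part 4: S3 = 416679465330; c = 14433; 14433 = 3 * 17 * 283; sigma = (1 + 3) * (1 + 17) * (1 + 283) = 4 * 18 * 284 = 20448; answer 20448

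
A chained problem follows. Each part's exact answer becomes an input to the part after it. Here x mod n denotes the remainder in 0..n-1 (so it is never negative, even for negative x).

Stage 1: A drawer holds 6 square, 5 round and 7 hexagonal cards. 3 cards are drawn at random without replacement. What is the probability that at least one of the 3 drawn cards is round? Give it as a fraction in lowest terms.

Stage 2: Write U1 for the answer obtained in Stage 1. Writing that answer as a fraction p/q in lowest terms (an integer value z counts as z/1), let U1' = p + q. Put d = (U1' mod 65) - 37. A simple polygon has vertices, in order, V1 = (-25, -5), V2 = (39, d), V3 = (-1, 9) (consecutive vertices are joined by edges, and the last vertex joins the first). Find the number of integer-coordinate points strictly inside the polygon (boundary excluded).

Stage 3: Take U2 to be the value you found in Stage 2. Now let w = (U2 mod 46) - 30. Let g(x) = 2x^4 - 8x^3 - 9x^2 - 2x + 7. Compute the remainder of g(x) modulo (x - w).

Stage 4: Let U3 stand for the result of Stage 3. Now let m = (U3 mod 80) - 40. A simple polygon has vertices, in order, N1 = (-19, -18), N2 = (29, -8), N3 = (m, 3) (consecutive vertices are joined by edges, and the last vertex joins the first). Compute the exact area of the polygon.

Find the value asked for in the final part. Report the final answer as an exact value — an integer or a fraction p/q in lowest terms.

579

Stage 1: total draws C(18,3) = 816; complement C(13,3) = 286; favorable 816 - 286 = 530; P = 265/408; answer 265/408
Stage 2: U1 = 265/408; threaded value p + q = 673; d = -14; cross terms: (-25*-14 - 39*-5)=545, (39*9 - -1*-14)=337, (-1*-5 - -25*9)=230; twice the area = |1112| = 1112; area = 556; boundary points = 1 + 1 + 2 = 4; strictly interior points = area - boundary/2 + 1 = 555; answer 555
Stage 3: U2 = 555; w = -27; remainder = value at the root: 2*(-27)^4 - 8*(-27)^3 - 9*(-27)^2 - 2*(-27)^1 + 7 = (1062882) + (157464) + (-6561) + (54) + (7) = 1213846; answer 1213846
Stage 4: U3 = 1213846; m = -34; cross terms: (-19*-8 - 29*-18)=674, (29*3 - -34*-8)=-185, (-34*-18 - -19*3)=669; twice the area = |1158| = 1158; area = 579; answer 579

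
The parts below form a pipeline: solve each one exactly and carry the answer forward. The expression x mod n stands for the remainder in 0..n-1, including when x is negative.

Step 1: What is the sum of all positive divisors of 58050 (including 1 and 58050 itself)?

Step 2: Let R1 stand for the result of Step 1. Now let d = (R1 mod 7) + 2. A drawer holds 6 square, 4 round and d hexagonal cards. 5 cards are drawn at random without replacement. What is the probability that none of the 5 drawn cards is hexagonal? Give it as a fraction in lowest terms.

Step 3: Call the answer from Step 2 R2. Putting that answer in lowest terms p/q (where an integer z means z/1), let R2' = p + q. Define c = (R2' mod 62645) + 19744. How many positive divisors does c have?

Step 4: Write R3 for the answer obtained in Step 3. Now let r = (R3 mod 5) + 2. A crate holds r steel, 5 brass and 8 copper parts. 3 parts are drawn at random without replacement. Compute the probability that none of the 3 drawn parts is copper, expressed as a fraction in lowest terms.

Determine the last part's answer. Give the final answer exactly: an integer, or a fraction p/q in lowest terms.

5/34

Step 1: 58050 = 2 * 3^3 * 5^2 * 43; sigma = (1 + 2) * (1 + 3 + 9 + 27) * (1 + 5 + 25) * (1 + 43) = 3 * 40 * 31 * 44 = 163680; answer 163680
Step 2: R1 = 163680; d = 8; total draws C(18,5) = 8568; favorable C(10,5) = 252; P = 1/34; answer 1/34
Step 3: R2 = 1/34; threaded value p + q = 35; c = 19779; 19779 = 3 * 19 * 347; number of divisors = (1+1) * (1+1) * (1+1) = 8; answer 8
Step 4: R3 = 8; r = 5; total draws C(18,3) = 816; favorable C(10,3) = 120; P = 5/34; answer 5/34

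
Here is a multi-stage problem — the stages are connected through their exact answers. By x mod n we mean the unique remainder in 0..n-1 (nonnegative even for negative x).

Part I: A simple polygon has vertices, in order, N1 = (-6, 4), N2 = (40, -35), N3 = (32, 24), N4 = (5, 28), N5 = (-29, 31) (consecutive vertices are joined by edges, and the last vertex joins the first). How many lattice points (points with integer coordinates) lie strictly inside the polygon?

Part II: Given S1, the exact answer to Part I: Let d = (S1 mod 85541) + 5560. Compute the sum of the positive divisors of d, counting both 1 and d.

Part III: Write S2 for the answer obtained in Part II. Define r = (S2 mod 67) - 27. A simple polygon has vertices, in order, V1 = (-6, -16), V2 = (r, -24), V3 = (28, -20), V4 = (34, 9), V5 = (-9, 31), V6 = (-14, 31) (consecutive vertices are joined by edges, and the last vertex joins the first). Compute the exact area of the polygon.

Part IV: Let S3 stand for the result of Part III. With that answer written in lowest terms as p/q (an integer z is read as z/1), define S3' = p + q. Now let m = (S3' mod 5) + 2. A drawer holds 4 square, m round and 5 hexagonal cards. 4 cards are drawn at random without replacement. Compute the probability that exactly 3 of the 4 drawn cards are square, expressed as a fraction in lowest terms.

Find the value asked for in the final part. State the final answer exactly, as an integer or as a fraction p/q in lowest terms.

Part I: cross terms: (-6*-35 - 40*4)=50, (40*24 - 32*-35)=2080, (32*28 - 5*24)=776, (5*31 - -29*28)=967, (-29*4 - -6*31)=70; twice the area = |3943| = 3943; area = 3943/2; boundary points = 1 + 1 + 1 + 1 + 1 = 5; strictly interior points = area - boundary/2 + 1 = 1970; answer 1970
Part II: S1 = 1970; d = 7530; 7530 = 2 * 3 * 5 * 251; sigma = (1 + 2) * (1 + 3) * (1 + 5) * (1 + 251) = 3 * 4 * 6 * 252 = 18144; answer 18144
Part III: S2 = 18144; r = 27; cross terms: (-6*-24 - 27*-16)=576, (27*-20 - 28*-24)=132, (28*9 - 34*-20)=932, (34*31 - -9*9)=1135, (-9*31 - -14*31)=155, (-14*-16 - -6*31)=410; twice the area = |3340| = 3340; area = 1670; answer 1670
Part IV: S3 = 1670; threaded value p + q = 1671; m = 3; total draws C(12,4) = 495; favorable C(4,3)*C(8,1) = 32; P = 32/495; answer 32/495

32/495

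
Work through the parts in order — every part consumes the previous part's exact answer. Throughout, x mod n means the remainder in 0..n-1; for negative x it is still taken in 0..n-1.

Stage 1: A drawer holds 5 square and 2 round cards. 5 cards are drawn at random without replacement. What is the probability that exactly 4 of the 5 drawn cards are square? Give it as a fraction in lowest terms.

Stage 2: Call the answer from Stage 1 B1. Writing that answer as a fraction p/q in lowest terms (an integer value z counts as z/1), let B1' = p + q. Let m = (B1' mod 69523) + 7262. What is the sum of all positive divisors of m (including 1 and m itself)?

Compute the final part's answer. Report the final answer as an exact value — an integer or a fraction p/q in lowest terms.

Stage 1: total draws C(7,5) = 21; favorable C(5,4)*C(2,1) = 10; P = 10/21; answer 10/21
Stage 2: B1 = 10/21; threaded value p + q = 31; m = 7293; 7293 = 3 * 11 * 13 * 17; sigma = (1 + 3) * (1 + 11) * (1 + 13) * (1 + 17) = 4 * 12 * 14 * 18 = 12096; answer 12096

12096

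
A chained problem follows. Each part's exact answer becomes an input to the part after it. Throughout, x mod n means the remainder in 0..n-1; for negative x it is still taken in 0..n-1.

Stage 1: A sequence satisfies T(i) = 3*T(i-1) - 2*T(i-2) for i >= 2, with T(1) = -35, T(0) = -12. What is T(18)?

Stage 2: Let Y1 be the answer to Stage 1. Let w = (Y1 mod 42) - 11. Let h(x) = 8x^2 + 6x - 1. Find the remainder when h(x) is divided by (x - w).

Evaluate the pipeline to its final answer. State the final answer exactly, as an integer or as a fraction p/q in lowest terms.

19

Stage 1: T(2) = 3*(-35) - 2*(-12) = -81; iterating: T(2)=-81, T(3)=-173, T(4)=-357, T(5)=-725, T(6)=-1461, T(7)=-2933, T(8)=-5877, T(9)=-11765, T(10)=-23541, T(11)=-47093, T(12)=-94197, T(13)=-188405, T(14)=-376821, T(15)=-753653, T(16)=-1507317, T(17)=-3014645, T(18)=-6029301; answer -6029301
Stage 2: Y1 = -6029301; w = -2; remainder = value at the root: 8*(-2)^2 + 6*(-2)^1 - 1 = (32) + (-12) + (-1) = 19; answer 19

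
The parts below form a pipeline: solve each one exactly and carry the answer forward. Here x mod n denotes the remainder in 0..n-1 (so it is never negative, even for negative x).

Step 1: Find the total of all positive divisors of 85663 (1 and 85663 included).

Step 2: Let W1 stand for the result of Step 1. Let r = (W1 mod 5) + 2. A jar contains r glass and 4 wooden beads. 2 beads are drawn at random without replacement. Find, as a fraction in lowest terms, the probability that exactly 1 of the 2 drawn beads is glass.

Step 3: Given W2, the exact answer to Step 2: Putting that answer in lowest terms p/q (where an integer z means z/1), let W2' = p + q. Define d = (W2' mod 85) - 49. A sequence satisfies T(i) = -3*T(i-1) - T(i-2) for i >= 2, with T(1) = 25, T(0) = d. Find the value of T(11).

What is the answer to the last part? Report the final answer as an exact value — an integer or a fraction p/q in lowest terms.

Step 1: 85663 = 17 * 5039; sigma = (1 + 17) * (1 + 5039) = 18 * 5040 = 90720; answer 90720
Step 2: W1 = 90720; r = 2; total draws C(6,2) = 15; favorable C(2,1)*C(4,1) = 8; P = 8/15; answer 8/15
Step 3: W2 = 8/15; threaded value p + q = 23; d = -26; T(2) = -3*(25) - 1*(-26) = -49; iterating: T(2)=-49, T(3)=122, T(4)=-317, T(5)=829, T(6)=-2170, T(7)=5681, T(8)=-14873, T(9)=38938, T(10)=-101941, T(11)=266885; answer 266885

266885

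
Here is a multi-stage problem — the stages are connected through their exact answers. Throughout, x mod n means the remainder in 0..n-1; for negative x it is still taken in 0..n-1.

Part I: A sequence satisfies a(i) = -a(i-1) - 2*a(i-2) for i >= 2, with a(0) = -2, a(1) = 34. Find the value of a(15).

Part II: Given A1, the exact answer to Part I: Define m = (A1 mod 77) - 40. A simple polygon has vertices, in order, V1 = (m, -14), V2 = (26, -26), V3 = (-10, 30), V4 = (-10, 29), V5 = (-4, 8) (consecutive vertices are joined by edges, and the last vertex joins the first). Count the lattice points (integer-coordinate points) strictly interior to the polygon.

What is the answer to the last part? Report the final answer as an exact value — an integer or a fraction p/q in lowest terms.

607

Part I: a(2) = -1*(34) - 2*(-2) = -30; iterating: a(2)=-30, a(3)=-38, a(4)=98, a(5)=-22, a(6)=-174, a(7)=218, a(8)=130, a(9)=-566, a(10)=306, a(11)=826, a(12)=-1438, a(13)=-214, a(14)=3090, a(15)=-2662; answer -2662
Part II: A1 = -2662; m = -7; cross terms: (-7*-26 - 26*-14)=546, (26*30 - -10*-26)=520, (-10*29 - -10*30)=10, (-10*8 - -4*29)=36, (-4*-14 - -7*8)=112; twice the area = |1224| = 1224; area = 612; boundary points = 3 + 4 + 1 + 3 + 1 = 12; strictly interior points = area - boundary/2 + 1 = 607; answer 607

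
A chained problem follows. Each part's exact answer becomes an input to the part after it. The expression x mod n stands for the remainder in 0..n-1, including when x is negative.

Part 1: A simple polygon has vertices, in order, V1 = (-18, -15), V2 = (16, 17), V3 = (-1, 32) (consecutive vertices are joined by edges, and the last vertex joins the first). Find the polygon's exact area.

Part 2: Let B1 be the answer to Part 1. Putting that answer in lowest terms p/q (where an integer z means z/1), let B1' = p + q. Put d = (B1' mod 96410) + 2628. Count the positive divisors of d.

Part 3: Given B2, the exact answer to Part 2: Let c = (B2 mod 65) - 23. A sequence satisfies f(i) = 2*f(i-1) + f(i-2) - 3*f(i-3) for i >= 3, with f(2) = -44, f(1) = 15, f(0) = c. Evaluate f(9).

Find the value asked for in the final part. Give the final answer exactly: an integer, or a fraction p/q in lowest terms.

Part 1: cross terms: (-18*17 - 16*-15)=-66, (16*32 - -1*17)=529, (-1*-15 - -18*32)=591; twice the area = |1054| = 1054; area = 527; answer 527
Part 2: B1 = 527; threaded value p + q = 528; d = 3156; 3156 = 2^2 * 3 * 263; number of divisors = (2+1) * (1+1) * (1+1) = 12; answer 12
Part 3: B2 = 12; c = -11; f(3) = 2*(-44) + 1*(15) - 3*(-11) = -40; iterating: f(3)=-40, f(4)=-169, f(5)=-246, f(6)=-541, f(7)=-821, f(8)=-1445, f(9)=-2088; answer -2088

-2088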